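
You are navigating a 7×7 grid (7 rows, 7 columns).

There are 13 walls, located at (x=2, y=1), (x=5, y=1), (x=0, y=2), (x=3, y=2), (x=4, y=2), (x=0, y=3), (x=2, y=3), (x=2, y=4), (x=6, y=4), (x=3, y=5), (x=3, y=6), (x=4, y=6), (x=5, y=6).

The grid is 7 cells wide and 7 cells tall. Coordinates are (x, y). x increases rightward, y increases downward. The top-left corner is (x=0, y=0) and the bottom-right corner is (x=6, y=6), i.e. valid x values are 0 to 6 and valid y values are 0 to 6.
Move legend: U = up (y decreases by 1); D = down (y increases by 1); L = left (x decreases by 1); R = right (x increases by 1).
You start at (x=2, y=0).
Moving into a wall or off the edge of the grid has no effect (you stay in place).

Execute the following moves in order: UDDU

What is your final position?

Start: (x=2, y=0)
  U (up): blocked, stay at (x=2, y=0)
  D (down): blocked, stay at (x=2, y=0)
  D (down): blocked, stay at (x=2, y=0)
  U (up): blocked, stay at (x=2, y=0)
Final: (x=2, y=0)

Answer: Final position: (x=2, y=0)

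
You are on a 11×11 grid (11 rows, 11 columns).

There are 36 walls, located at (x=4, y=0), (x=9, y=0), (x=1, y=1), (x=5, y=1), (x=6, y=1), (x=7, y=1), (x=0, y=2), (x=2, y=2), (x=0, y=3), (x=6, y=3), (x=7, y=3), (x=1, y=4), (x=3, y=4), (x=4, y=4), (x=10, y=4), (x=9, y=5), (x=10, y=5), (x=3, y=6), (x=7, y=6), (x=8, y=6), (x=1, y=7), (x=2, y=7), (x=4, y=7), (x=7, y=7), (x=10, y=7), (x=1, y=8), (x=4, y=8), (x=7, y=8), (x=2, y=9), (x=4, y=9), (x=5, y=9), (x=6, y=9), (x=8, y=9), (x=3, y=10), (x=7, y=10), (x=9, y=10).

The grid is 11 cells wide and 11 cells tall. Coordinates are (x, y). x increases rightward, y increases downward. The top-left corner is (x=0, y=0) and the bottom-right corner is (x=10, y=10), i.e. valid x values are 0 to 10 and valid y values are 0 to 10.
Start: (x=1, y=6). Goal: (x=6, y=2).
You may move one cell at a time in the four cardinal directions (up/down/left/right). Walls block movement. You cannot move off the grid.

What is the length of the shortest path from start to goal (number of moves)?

Answer: Shortest path length: 9

Derivation:
BFS from (x=1, y=6) until reaching (x=6, y=2):
  Distance 0: (x=1, y=6)
  Distance 1: (x=1, y=5), (x=0, y=6), (x=2, y=6)
  Distance 2: (x=0, y=5), (x=2, y=5), (x=0, y=7)
  Distance 3: (x=0, y=4), (x=2, y=4), (x=3, y=5), (x=0, y=8)
  Distance 4: (x=2, y=3), (x=4, y=5), (x=0, y=9)
  Distance 5: (x=1, y=3), (x=3, y=3), (x=5, y=5), (x=4, y=6), (x=1, y=9), (x=0, y=10)
  Distance 6: (x=1, y=2), (x=3, y=2), (x=4, y=3), (x=5, y=4), (x=6, y=5), (x=5, y=6), (x=1, y=10)
  Distance 7: (x=3, y=1), (x=4, y=2), (x=5, y=3), (x=6, y=4), (x=7, y=5), (x=6, y=6), (x=5, y=7), (x=2, y=10)
  Distance 8: (x=3, y=0), (x=2, y=1), (x=4, y=1), (x=5, y=2), (x=7, y=4), (x=8, y=5), (x=6, y=7), (x=5, y=8)
  Distance 9: (x=2, y=0), (x=6, y=2), (x=8, y=4), (x=6, y=8)  <- goal reached here
One shortest path (9 moves): (x=1, y=6) -> (x=2, y=6) -> (x=2, y=5) -> (x=3, y=5) -> (x=4, y=5) -> (x=5, y=5) -> (x=5, y=4) -> (x=5, y=3) -> (x=5, y=2) -> (x=6, y=2)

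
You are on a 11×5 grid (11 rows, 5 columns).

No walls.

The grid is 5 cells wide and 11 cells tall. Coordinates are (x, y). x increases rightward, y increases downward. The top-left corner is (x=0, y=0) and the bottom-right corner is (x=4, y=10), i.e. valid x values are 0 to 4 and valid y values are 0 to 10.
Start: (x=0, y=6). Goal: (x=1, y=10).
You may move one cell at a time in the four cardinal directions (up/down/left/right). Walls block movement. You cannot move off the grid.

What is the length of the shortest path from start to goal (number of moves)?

BFS from (x=0, y=6) until reaching (x=1, y=10):
  Distance 0: (x=0, y=6)
  Distance 1: (x=0, y=5), (x=1, y=6), (x=0, y=7)
  Distance 2: (x=0, y=4), (x=1, y=5), (x=2, y=6), (x=1, y=7), (x=0, y=8)
  Distance 3: (x=0, y=3), (x=1, y=4), (x=2, y=5), (x=3, y=6), (x=2, y=7), (x=1, y=8), (x=0, y=9)
  Distance 4: (x=0, y=2), (x=1, y=3), (x=2, y=4), (x=3, y=5), (x=4, y=6), (x=3, y=7), (x=2, y=8), (x=1, y=9), (x=0, y=10)
  Distance 5: (x=0, y=1), (x=1, y=2), (x=2, y=3), (x=3, y=4), (x=4, y=5), (x=4, y=7), (x=3, y=8), (x=2, y=9), (x=1, y=10)  <- goal reached here
One shortest path (5 moves): (x=0, y=6) -> (x=1, y=6) -> (x=1, y=7) -> (x=1, y=8) -> (x=1, y=9) -> (x=1, y=10)

Answer: Shortest path length: 5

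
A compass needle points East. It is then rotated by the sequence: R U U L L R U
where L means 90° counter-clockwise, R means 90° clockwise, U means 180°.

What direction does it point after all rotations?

Start: East
  R (right (90° clockwise)) -> South
  U (U-turn (180°)) -> North
  U (U-turn (180°)) -> South
  L (left (90° counter-clockwise)) -> East
  L (left (90° counter-clockwise)) -> North
  R (right (90° clockwise)) -> East
  U (U-turn (180°)) -> West
Final: West

Answer: Final heading: West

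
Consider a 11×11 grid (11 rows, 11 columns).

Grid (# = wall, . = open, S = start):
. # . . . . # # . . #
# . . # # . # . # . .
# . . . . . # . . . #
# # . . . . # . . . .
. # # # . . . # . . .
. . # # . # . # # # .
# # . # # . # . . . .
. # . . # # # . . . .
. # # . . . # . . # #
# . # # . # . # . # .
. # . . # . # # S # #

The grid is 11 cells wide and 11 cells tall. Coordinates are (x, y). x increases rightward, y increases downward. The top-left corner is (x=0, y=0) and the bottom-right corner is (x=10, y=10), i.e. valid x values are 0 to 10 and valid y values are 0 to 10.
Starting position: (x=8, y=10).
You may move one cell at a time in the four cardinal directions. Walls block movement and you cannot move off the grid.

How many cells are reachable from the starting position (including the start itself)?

Answer: Reachable cells: 28

Derivation:
BFS flood-fill from (x=8, y=10):
  Distance 0: (x=8, y=10)
  Distance 1: (x=8, y=9)
  Distance 2: (x=8, y=8)
  Distance 3: (x=8, y=7), (x=7, y=8)
  Distance 4: (x=8, y=6), (x=7, y=7), (x=9, y=7)
  Distance 5: (x=7, y=6), (x=9, y=6), (x=10, y=7)
  Distance 6: (x=10, y=6)
  Distance 7: (x=10, y=5)
  Distance 8: (x=10, y=4)
  Distance 9: (x=10, y=3), (x=9, y=4)
  Distance 10: (x=9, y=3), (x=8, y=4)
  Distance 11: (x=9, y=2), (x=8, y=3)
  Distance 12: (x=9, y=1), (x=8, y=2), (x=7, y=3)
  Distance 13: (x=9, y=0), (x=10, y=1), (x=7, y=2)
  Distance 14: (x=8, y=0), (x=7, y=1)
Total reachable: 28 (grid has 70 open cells total)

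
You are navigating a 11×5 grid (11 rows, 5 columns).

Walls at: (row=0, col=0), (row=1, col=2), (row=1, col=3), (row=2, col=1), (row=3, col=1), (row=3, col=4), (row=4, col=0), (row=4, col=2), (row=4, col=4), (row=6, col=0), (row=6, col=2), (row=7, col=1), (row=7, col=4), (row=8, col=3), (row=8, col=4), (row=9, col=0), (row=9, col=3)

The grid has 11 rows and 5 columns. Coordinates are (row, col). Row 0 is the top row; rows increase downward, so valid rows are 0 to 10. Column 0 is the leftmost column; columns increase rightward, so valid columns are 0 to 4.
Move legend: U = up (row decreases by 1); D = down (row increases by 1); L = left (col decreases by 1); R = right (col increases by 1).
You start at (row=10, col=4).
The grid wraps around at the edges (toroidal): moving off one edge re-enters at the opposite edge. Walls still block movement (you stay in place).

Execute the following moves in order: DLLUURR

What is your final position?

Start: (row=10, col=4)
  D (down): (row=10, col=4) -> (row=0, col=4)
  L (left): (row=0, col=4) -> (row=0, col=3)
  L (left): (row=0, col=3) -> (row=0, col=2)
  U (up): (row=0, col=2) -> (row=10, col=2)
  U (up): (row=10, col=2) -> (row=9, col=2)
  R (right): blocked, stay at (row=9, col=2)
  R (right): blocked, stay at (row=9, col=2)
Final: (row=9, col=2)

Answer: Final position: (row=9, col=2)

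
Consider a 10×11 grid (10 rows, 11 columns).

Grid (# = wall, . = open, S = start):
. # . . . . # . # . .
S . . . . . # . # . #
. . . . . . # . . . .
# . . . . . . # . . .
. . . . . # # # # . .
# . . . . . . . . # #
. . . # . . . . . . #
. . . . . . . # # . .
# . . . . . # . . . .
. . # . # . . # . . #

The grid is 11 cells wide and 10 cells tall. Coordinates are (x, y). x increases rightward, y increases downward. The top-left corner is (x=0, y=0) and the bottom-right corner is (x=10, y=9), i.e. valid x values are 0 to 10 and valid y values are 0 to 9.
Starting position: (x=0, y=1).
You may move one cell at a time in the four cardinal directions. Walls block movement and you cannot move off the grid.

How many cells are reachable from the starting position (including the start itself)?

Answer: Reachable cells: 70

Derivation:
BFS flood-fill from (x=0, y=1):
  Distance 0: (x=0, y=1)
  Distance 1: (x=0, y=0), (x=1, y=1), (x=0, y=2)
  Distance 2: (x=2, y=1), (x=1, y=2)
  Distance 3: (x=2, y=0), (x=3, y=1), (x=2, y=2), (x=1, y=3)
  Distance 4: (x=3, y=0), (x=4, y=1), (x=3, y=2), (x=2, y=3), (x=1, y=4)
  Distance 5: (x=4, y=0), (x=5, y=1), (x=4, y=2), (x=3, y=3), (x=0, y=4), (x=2, y=4), (x=1, y=5)
  Distance 6: (x=5, y=0), (x=5, y=2), (x=4, y=3), (x=3, y=4), (x=2, y=5), (x=1, y=6)
  Distance 7: (x=5, y=3), (x=4, y=4), (x=3, y=5), (x=0, y=6), (x=2, y=6), (x=1, y=7)
  Distance 8: (x=6, y=3), (x=4, y=5), (x=0, y=7), (x=2, y=7), (x=1, y=8)
  Distance 9: (x=5, y=5), (x=4, y=6), (x=3, y=7), (x=2, y=8), (x=1, y=9)
  Distance 10: (x=6, y=5), (x=5, y=6), (x=4, y=7), (x=3, y=8), (x=0, y=9)
  Distance 11: (x=7, y=5), (x=6, y=6), (x=5, y=7), (x=4, y=8), (x=3, y=9)
  Distance 12: (x=8, y=5), (x=7, y=6), (x=6, y=7), (x=5, y=8)
  Distance 13: (x=8, y=6), (x=5, y=9)
  Distance 14: (x=9, y=6), (x=6, y=9)
  Distance 15: (x=9, y=7)
  Distance 16: (x=10, y=7), (x=9, y=8)
  Distance 17: (x=8, y=8), (x=10, y=8), (x=9, y=9)
  Distance 18: (x=7, y=8), (x=8, y=9)
Total reachable: 70 (grid has 84 open cells total)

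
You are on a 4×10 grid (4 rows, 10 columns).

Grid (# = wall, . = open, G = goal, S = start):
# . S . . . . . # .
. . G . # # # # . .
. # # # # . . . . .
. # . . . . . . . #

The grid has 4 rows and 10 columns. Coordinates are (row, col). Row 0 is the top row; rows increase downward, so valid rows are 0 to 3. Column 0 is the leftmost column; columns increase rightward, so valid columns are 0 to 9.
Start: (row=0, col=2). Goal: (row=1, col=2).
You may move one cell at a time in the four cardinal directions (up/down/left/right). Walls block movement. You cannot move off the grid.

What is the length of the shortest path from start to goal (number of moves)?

Answer: Shortest path length: 1

Derivation:
BFS from (row=0, col=2) until reaching (row=1, col=2):
  Distance 0: (row=0, col=2)
  Distance 1: (row=0, col=1), (row=0, col=3), (row=1, col=2)  <- goal reached here
One shortest path (1 moves): (row=0, col=2) -> (row=1, col=2)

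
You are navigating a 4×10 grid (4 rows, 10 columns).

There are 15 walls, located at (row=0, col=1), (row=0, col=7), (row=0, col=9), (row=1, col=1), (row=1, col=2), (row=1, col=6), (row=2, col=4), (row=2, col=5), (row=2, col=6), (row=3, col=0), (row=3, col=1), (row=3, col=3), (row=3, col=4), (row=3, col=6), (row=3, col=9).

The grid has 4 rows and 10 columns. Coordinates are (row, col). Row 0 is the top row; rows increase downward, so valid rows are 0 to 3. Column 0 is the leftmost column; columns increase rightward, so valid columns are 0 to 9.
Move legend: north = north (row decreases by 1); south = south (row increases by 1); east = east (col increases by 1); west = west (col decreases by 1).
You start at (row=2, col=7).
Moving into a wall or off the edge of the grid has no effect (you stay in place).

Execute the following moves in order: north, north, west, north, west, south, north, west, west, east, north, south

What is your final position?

Answer: Final position: (row=1, col=8)

Derivation:
Start: (row=2, col=7)
  north (north): (row=2, col=7) -> (row=1, col=7)
  north (north): blocked, stay at (row=1, col=7)
  west (west): blocked, stay at (row=1, col=7)
  north (north): blocked, stay at (row=1, col=7)
  west (west): blocked, stay at (row=1, col=7)
  south (south): (row=1, col=7) -> (row=2, col=7)
  north (north): (row=2, col=7) -> (row=1, col=7)
  west (west): blocked, stay at (row=1, col=7)
  west (west): blocked, stay at (row=1, col=7)
  east (east): (row=1, col=7) -> (row=1, col=8)
  north (north): (row=1, col=8) -> (row=0, col=8)
  south (south): (row=0, col=8) -> (row=1, col=8)
Final: (row=1, col=8)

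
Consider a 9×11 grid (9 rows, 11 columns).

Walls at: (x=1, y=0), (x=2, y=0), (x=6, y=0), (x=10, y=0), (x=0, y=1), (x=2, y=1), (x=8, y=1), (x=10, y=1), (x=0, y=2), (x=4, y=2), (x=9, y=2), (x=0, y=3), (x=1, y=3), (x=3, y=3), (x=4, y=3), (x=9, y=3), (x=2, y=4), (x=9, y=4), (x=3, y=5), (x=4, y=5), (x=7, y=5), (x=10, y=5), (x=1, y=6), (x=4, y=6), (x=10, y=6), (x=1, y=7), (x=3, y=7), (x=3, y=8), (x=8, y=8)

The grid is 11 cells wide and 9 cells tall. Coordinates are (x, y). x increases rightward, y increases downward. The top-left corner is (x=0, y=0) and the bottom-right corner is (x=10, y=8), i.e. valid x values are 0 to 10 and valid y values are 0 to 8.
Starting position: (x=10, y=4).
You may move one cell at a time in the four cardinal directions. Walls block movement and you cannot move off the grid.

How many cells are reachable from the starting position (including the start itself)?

Answer: Reachable cells: 3

Derivation:
BFS flood-fill from (x=10, y=4):
  Distance 0: (x=10, y=4)
  Distance 1: (x=10, y=3)
  Distance 2: (x=10, y=2)
Total reachable: 3 (grid has 70 open cells total)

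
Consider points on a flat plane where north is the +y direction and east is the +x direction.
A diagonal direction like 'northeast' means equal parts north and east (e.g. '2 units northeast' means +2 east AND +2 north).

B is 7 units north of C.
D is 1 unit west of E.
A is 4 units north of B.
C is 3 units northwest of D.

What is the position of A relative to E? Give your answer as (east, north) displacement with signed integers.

Answer: A is at (east=-4, north=14) relative to E.

Derivation:
Place E at the origin (east=0, north=0).
  D is 1 unit west of E: delta (east=-1, north=+0); D at (east=-1, north=0).
  C is 3 units northwest of D: delta (east=-3, north=+3); C at (east=-4, north=3).
  B is 7 units north of C: delta (east=+0, north=+7); B at (east=-4, north=10).
  A is 4 units north of B: delta (east=+0, north=+4); A at (east=-4, north=14).
Therefore A relative to E: (east=-4, north=14).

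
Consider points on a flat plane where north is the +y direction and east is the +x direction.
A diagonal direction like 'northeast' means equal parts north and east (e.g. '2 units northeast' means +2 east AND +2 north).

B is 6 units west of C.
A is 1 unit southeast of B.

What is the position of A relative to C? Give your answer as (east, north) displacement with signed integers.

Place C at the origin (east=0, north=0).
  B is 6 units west of C: delta (east=-6, north=+0); B at (east=-6, north=0).
  A is 1 unit southeast of B: delta (east=+1, north=-1); A at (east=-5, north=-1).
Therefore A relative to C: (east=-5, north=-1).

Answer: A is at (east=-5, north=-1) relative to C.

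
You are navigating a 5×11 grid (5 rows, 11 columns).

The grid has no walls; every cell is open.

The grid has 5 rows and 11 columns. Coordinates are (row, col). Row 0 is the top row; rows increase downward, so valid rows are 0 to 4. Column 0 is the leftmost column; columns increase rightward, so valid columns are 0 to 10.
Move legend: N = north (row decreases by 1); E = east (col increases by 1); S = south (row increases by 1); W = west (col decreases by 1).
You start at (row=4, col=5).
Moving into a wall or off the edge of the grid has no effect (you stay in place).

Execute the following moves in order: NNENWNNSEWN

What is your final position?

Start: (row=4, col=5)
  N (north): (row=4, col=5) -> (row=3, col=5)
  N (north): (row=3, col=5) -> (row=2, col=5)
  E (east): (row=2, col=5) -> (row=2, col=6)
  N (north): (row=2, col=6) -> (row=1, col=6)
  W (west): (row=1, col=6) -> (row=1, col=5)
  N (north): (row=1, col=5) -> (row=0, col=5)
  N (north): blocked, stay at (row=0, col=5)
  S (south): (row=0, col=5) -> (row=1, col=5)
  E (east): (row=1, col=5) -> (row=1, col=6)
  W (west): (row=1, col=6) -> (row=1, col=5)
  N (north): (row=1, col=5) -> (row=0, col=5)
Final: (row=0, col=5)

Answer: Final position: (row=0, col=5)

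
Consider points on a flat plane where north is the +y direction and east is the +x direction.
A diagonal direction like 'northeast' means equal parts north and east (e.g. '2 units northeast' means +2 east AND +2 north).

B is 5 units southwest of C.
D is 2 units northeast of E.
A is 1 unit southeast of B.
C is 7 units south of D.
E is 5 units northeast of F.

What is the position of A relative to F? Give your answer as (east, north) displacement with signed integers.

Place F at the origin (east=0, north=0).
  E is 5 units northeast of F: delta (east=+5, north=+5); E at (east=5, north=5).
  D is 2 units northeast of E: delta (east=+2, north=+2); D at (east=7, north=7).
  C is 7 units south of D: delta (east=+0, north=-7); C at (east=7, north=0).
  B is 5 units southwest of C: delta (east=-5, north=-5); B at (east=2, north=-5).
  A is 1 unit southeast of B: delta (east=+1, north=-1); A at (east=3, north=-6).
Therefore A relative to F: (east=3, north=-6).

Answer: A is at (east=3, north=-6) relative to F.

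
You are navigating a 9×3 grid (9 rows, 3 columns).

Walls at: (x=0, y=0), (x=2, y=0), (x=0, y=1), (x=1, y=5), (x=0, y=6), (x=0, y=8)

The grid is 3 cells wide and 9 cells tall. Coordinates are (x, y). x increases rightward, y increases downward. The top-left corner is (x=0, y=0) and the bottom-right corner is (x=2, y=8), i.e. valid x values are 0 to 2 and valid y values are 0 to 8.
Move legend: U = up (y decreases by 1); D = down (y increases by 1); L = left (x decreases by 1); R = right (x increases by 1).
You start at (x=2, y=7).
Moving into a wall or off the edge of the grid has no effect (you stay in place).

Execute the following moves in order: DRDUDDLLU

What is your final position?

Start: (x=2, y=7)
  D (down): (x=2, y=7) -> (x=2, y=8)
  R (right): blocked, stay at (x=2, y=8)
  D (down): blocked, stay at (x=2, y=8)
  U (up): (x=2, y=8) -> (x=2, y=7)
  D (down): (x=2, y=7) -> (x=2, y=8)
  D (down): blocked, stay at (x=2, y=8)
  L (left): (x=2, y=8) -> (x=1, y=8)
  L (left): blocked, stay at (x=1, y=8)
  U (up): (x=1, y=8) -> (x=1, y=7)
Final: (x=1, y=7)

Answer: Final position: (x=1, y=7)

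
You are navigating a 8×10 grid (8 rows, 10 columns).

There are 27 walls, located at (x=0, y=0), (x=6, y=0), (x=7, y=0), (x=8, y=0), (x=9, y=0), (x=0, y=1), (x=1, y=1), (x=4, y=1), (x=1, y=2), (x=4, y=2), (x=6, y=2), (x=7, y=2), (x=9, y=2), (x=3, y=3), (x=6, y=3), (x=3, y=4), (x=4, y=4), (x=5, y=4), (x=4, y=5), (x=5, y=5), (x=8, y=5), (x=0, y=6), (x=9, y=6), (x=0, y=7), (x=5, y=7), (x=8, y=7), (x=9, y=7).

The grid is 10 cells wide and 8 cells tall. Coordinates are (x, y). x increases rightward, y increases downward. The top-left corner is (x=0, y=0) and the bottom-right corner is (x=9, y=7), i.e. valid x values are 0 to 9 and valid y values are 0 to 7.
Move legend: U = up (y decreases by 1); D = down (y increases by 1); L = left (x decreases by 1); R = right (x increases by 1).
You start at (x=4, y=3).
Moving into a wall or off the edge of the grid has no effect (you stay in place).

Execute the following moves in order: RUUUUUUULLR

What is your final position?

Answer: Final position: (x=4, y=0)

Derivation:
Start: (x=4, y=3)
  R (right): (x=4, y=3) -> (x=5, y=3)
  U (up): (x=5, y=3) -> (x=5, y=2)
  U (up): (x=5, y=2) -> (x=5, y=1)
  U (up): (x=5, y=1) -> (x=5, y=0)
  [×4]U (up): blocked, stay at (x=5, y=0)
  L (left): (x=5, y=0) -> (x=4, y=0)
  L (left): (x=4, y=0) -> (x=3, y=0)
  R (right): (x=3, y=0) -> (x=4, y=0)
Final: (x=4, y=0)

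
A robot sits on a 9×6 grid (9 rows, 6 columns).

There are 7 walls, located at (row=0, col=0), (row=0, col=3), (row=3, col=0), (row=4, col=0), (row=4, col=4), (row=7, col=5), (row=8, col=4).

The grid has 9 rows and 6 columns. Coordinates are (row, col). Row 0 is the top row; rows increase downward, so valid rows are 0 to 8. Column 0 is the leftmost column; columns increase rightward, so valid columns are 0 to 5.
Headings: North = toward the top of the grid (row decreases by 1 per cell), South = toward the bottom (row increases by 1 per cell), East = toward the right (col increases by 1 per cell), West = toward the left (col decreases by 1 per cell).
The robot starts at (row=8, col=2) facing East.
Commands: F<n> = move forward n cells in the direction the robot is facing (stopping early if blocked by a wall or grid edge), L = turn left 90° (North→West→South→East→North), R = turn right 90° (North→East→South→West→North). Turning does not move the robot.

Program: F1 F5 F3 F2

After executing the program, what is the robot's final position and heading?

Answer: Final position: (row=8, col=3), facing East

Derivation:
Start: (row=8, col=2), facing East
  F1: move forward 1, now at (row=8, col=3)
  F5: move forward 0/5 (blocked), now at (row=8, col=3)
  F3: move forward 0/3 (blocked), now at (row=8, col=3)
  F2: move forward 0/2 (blocked), now at (row=8, col=3)
Final: (row=8, col=3), facing East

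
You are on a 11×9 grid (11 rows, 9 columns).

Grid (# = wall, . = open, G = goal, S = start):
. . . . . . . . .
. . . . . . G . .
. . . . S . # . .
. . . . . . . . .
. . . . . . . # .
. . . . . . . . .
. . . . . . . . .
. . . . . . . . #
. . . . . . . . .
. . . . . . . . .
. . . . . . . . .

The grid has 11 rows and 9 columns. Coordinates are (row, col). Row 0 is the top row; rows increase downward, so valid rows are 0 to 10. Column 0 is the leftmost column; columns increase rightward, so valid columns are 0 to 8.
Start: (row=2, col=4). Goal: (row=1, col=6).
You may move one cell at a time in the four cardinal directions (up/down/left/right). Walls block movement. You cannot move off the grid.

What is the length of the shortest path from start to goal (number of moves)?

BFS from (row=2, col=4) until reaching (row=1, col=6):
  Distance 0: (row=2, col=4)
  Distance 1: (row=1, col=4), (row=2, col=3), (row=2, col=5), (row=3, col=4)
  Distance 2: (row=0, col=4), (row=1, col=3), (row=1, col=5), (row=2, col=2), (row=3, col=3), (row=3, col=5), (row=4, col=4)
  Distance 3: (row=0, col=3), (row=0, col=5), (row=1, col=2), (row=1, col=6), (row=2, col=1), (row=3, col=2), (row=3, col=6), (row=4, col=3), (row=4, col=5), (row=5, col=4)  <- goal reached here
One shortest path (3 moves): (row=2, col=4) -> (row=2, col=5) -> (row=1, col=5) -> (row=1, col=6)

Answer: Shortest path length: 3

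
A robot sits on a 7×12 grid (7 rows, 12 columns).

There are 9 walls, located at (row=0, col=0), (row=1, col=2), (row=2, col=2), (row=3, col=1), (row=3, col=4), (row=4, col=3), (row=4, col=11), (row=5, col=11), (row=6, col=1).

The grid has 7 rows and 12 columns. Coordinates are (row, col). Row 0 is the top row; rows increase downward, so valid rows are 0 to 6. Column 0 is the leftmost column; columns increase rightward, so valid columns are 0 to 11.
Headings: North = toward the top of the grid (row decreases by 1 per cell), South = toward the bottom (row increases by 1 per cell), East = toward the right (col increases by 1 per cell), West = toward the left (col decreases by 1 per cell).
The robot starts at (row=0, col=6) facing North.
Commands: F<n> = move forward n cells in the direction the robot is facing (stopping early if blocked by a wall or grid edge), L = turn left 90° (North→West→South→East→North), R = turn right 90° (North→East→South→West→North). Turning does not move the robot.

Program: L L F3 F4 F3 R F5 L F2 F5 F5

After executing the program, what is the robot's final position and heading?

Start: (row=0, col=6), facing North
  L: turn left, now facing West
  L: turn left, now facing South
  F3: move forward 3, now at (row=3, col=6)
  F4: move forward 3/4 (blocked), now at (row=6, col=6)
  F3: move forward 0/3 (blocked), now at (row=6, col=6)
  R: turn right, now facing West
  F5: move forward 4/5 (blocked), now at (row=6, col=2)
  L: turn left, now facing South
  F2: move forward 0/2 (blocked), now at (row=6, col=2)
  F5: move forward 0/5 (blocked), now at (row=6, col=2)
  F5: move forward 0/5 (blocked), now at (row=6, col=2)
Final: (row=6, col=2), facing South

Answer: Final position: (row=6, col=2), facing South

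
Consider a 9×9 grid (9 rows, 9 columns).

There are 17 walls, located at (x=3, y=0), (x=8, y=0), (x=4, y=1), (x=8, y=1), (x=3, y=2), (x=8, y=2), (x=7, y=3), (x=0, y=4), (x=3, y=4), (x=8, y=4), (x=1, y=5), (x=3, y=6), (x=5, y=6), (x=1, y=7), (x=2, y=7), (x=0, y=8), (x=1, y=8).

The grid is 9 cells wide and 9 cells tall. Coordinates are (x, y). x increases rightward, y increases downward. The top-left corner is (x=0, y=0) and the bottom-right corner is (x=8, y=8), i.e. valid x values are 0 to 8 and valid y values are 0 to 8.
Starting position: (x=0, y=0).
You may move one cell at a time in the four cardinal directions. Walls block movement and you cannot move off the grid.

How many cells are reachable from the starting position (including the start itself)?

Answer: Reachable cells: 63

Derivation:
BFS flood-fill from (x=0, y=0):
  Distance 0: (x=0, y=0)
  Distance 1: (x=1, y=0), (x=0, y=1)
  Distance 2: (x=2, y=0), (x=1, y=1), (x=0, y=2)
  Distance 3: (x=2, y=1), (x=1, y=2), (x=0, y=3)
  Distance 4: (x=3, y=1), (x=2, y=2), (x=1, y=3)
  Distance 5: (x=2, y=3), (x=1, y=4)
  Distance 6: (x=3, y=3), (x=2, y=4)
  Distance 7: (x=4, y=3), (x=2, y=5)
  Distance 8: (x=4, y=2), (x=5, y=3), (x=4, y=4), (x=3, y=5), (x=2, y=6)
  Distance 9: (x=5, y=2), (x=6, y=3), (x=5, y=4), (x=4, y=5), (x=1, y=6)
  Distance 10: (x=5, y=1), (x=6, y=2), (x=6, y=4), (x=5, y=5), (x=0, y=6), (x=4, y=6)
  Distance 11: (x=5, y=0), (x=6, y=1), (x=7, y=2), (x=7, y=4), (x=0, y=5), (x=6, y=5), (x=0, y=7), (x=4, y=7)
  Distance 12: (x=4, y=0), (x=6, y=0), (x=7, y=1), (x=7, y=5), (x=6, y=6), (x=3, y=7), (x=5, y=7), (x=4, y=8)
  Distance 13: (x=7, y=0), (x=8, y=5), (x=7, y=6), (x=6, y=7), (x=3, y=8), (x=5, y=8)
  Distance 14: (x=8, y=6), (x=7, y=7), (x=2, y=8), (x=6, y=8)
  Distance 15: (x=8, y=7), (x=7, y=8)
  Distance 16: (x=8, y=8)
Total reachable: 63 (grid has 64 open cells total)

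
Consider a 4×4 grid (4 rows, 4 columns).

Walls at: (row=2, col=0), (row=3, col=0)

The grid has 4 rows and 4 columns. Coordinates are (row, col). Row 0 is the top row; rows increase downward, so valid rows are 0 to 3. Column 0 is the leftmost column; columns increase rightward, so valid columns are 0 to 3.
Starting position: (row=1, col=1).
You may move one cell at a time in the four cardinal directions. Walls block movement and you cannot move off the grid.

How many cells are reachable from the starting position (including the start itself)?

BFS flood-fill from (row=1, col=1):
  Distance 0: (row=1, col=1)
  Distance 1: (row=0, col=1), (row=1, col=0), (row=1, col=2), (row=2, col=1)
  Distance 2: (row=0, col=0), (row=0, col=2), (row=1, col=3), (row=2, col=2), (row=3, col=1)
  Distance 3: (row=0, col=3), (row=2, col=3), (row=3, col=2)
  Distance 4: (row=3, col=3)
Total reachable: 14 (grid has 14 open cells total)

Answer: Reachable cells: 14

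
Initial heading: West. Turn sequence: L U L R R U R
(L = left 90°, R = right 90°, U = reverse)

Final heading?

Answer: Final heading: North

Derivation:
Start: West
  L (left (90° counter-clockwise)) -> South
  U (U-turn (180°)) -> North
  L (left (90° counter-clockwise)) -> West
  R (right (90° clockwise)) -> North
  R (right (90° clockwise)) -> East
  U (U-turn (180°)) -> West
  R (right (90° clockwise)) -> North
Final: North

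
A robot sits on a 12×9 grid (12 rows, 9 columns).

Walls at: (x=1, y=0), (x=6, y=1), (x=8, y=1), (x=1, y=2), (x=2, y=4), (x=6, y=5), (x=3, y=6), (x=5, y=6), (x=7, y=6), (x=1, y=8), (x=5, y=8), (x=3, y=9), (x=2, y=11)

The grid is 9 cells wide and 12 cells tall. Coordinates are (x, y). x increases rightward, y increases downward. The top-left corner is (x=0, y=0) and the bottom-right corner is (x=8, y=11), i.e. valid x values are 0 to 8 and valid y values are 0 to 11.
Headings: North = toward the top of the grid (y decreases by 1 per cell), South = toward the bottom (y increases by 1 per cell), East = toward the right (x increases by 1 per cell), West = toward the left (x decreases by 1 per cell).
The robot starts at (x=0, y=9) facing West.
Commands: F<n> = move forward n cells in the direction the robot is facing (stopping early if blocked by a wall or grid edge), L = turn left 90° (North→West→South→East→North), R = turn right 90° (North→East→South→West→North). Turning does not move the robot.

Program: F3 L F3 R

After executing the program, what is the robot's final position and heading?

Answer: Final position: (x=0, y=11), facing West

Derivation:
Start: (x=0, y=9), facing West
  F3: move forward 0/3 (blocked), now at (x=0, y=9)
  L: turn left, now facing South
  F3: move forward 2/3 (blocked), now at (x=0, y=11)
  R: turn right, now facing West
Final: (x=0, y=11), facing West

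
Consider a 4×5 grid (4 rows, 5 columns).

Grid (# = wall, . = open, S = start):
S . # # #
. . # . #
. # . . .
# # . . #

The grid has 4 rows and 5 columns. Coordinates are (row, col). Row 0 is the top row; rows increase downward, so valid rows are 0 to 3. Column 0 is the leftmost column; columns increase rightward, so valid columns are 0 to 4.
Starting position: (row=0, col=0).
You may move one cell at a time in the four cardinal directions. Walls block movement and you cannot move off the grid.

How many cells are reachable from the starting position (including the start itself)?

BFS flood-fill from (row=0, col=0):
  Distance 0: (row=0, col=0)
  Distance 1: (row=0, col=1), (row=1, col=0)
  Distance 2: (row=1, col=1), (row=2, col=0)
Total reachable: 5 (grid has 11 open cells total)

Answer: Reachable cells: 5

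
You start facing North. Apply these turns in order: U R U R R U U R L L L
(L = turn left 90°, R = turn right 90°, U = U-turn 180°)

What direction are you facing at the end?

Start: North
  U (U-turn (180°)) -> South
  R (right (90° clockwise)) -> West
  U (U-turn (180°)) -> East
  R (right (90° clockwise)) -> South
  R (right (90° clockwise)) -> West
  U (U-turn (180°)) -> East
  U (U-turn (180°)) -> West
  R (right (90° clockwise)) -> North
  L (left (90° counter-clockwise)) -> West
  L (left (90° counter-clockwise)) -> South
  L (left (90° counter-clockwise)) -> East
Final: East

Answer: Final heading: East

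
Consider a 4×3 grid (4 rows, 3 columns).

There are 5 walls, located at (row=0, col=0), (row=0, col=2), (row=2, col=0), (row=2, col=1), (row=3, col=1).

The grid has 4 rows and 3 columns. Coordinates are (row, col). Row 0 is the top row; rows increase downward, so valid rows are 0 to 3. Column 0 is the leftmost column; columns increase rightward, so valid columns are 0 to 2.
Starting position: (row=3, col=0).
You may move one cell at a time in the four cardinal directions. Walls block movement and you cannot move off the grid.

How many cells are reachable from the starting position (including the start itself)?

BFS flood-fill from (row=3, col=0):
  Distance 0: (row=3, col=0)
Total reachable: 1 (grid has 7 open cells total)

Answer: Reachable cells: 1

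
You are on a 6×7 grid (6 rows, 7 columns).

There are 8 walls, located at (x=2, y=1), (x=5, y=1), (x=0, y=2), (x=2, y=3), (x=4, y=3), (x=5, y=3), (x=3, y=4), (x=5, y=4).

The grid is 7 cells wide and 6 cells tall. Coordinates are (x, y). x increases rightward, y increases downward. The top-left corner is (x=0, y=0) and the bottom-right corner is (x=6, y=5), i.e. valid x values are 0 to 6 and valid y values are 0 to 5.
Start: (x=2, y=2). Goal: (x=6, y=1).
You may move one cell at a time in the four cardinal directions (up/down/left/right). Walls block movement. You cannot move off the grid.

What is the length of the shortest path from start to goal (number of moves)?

Answer: Shortest path length: 5

Derivation:
BFS from (x=2, y=2) until reaching (x=6, y=1):
  Distance 0: (x=2, y=2)
  Distance 1: (x=1, y=2), (x=3, y=2)
  Distance 2: (x=1, y=1), (x=3, y=1), (x=4, y=2), (x=1, y=3), (x=3, y=3)
  Distance 3: (x=1, y=0), (x=3, y=0), (x=0, y=1), (x=4, y=1), (x=5, y=2), (x=0, y=3), (x=1, y=4)
  Distance 4: (x=0, y=0), (x=2, y=0), (x=4, y=0), (x=6, y=2), (x=0, y=4), (x=2, y=4), (x=1, y=5)
  Distance 5: (x=5, y=0), (x=6, y=1), (x=6, y=3), (x=0, y=5), (x=2, y=5)  <- goal reached here
One shortest path (5 moves): (x=2, y=2) -> (x=3, y=2) -> (x=4, y=2) -> (x=5, y=2) -> (x=6, y=2) -> (x=6, y=1)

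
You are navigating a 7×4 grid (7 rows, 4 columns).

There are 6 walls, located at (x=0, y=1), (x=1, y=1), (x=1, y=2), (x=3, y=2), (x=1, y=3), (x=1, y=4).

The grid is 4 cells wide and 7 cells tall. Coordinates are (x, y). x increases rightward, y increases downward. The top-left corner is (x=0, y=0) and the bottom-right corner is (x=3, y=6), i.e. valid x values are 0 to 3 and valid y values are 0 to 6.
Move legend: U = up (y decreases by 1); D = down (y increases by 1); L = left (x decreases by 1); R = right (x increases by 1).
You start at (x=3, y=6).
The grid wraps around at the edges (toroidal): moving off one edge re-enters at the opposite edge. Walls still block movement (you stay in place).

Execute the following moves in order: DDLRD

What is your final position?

Answer: Final position: (x=3, y=1)

Derivation:
Start: (x=3, y=6)
  D (down): (x=3, y=6) -> (x=3, y=0)
  D (down): (x=3, y=0) -> (x=3, y=1)
  L (left): (x=3, y=1) -> (x=2, y=1)
  R (right): (x=2, y=1) -> (x=3, y=1)
  D (down): blocked, stay at (x=3, y=1)
Final: (x=3, y=1)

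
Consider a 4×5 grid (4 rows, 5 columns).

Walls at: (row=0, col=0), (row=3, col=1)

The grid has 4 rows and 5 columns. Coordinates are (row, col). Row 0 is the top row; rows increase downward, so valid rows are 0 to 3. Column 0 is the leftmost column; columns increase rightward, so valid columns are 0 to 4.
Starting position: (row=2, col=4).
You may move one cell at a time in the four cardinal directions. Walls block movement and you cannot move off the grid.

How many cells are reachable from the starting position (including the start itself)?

BFS flood-fill from (row=2, col=4):
  Distance 0: (row=2, col=4)
  Distance 1: (row=1, col=4), (row=2, col=3), (row=3, col=4)
  Distance 2: (row=0, col=4), (row=1, col=3), (row=2, col=2), (row=3, col=3)
  Distance 3: (row=0, col=3), (row=1, col=2), (row=2, col=1), (row=3, col=2)
  Distance 4: (row=0, col=2), (row=1, col=1), (row=2, col=0)
  Distance 5: (row=0, col=1), (row=1, col=0), (row=3, col=0)
Total reachable: 18 (grid has 18 open cells total)

Answer: Reachable cells: 18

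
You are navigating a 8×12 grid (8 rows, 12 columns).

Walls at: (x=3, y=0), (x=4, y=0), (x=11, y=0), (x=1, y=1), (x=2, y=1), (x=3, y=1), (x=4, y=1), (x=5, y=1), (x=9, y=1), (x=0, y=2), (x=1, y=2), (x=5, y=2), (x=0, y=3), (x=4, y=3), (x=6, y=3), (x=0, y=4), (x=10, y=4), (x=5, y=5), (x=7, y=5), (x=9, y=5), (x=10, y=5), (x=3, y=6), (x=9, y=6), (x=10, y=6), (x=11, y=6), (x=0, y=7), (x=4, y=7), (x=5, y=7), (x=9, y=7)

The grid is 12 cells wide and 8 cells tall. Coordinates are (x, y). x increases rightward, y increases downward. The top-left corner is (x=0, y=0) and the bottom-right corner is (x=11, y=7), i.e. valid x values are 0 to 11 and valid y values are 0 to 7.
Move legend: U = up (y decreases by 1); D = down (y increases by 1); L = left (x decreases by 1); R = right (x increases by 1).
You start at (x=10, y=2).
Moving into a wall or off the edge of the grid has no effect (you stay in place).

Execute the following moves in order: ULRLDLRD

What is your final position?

Answer: Final position: (x=10, y=3)

Derivation:
Start: (x=10, y=2)
  U (up): (x=10, y=2) -> (x=10, y=1)
  L (left): blocked, stay at (x=10, y=1)
  R (right): (x=10, y=1) -> (x=11, y=1)
  L (left): (x=11, y=1) -> (x=10, y=1)
  D (down): (x=10, y=1) -> (x=10, y=2)
  L (left): (x=10, y=2) -> (x=9, y=2)
  R (right): (x=9, y=2) -> (x=10, y=2)
  D (down): (x=10, y=2) -> (x=10, y=3)
Final: (x=10, y=3)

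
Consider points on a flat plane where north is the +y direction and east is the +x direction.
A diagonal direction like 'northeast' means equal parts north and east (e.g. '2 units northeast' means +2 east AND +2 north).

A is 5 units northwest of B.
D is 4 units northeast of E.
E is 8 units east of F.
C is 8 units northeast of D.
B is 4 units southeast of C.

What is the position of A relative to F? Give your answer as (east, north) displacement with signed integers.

Place F at the origin (east=0, north=0).
  E is 8 units east of F: delta (east=+8, north=+0); E at (east=8, north=0).
  D is 4 units northeast of E: delta (east=+4, north=+4); D at (east=12, north=4).
  C is 8 units northeast of D: delta (east=+8, north=+8); C at (east=20, north=12).
  B is 4 units southeast of C: delta (east=+4, north=-4); B at (east=24, north=8).
  A is 5 units northwest of B: delta (east=-5, north=+5); A at (east=19, north=13).
Therefore A relative to F: (east=19, north=13).

Answer: A is at (east=19, north=13) relative to F.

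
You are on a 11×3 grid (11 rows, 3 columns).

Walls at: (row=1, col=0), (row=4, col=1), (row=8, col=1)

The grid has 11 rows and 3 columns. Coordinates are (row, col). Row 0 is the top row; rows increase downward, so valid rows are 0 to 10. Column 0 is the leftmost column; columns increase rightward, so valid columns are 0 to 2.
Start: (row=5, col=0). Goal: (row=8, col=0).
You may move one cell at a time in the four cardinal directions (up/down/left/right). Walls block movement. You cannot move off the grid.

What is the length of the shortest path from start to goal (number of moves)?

BFS from (row=5, col=0) until reaching (row=8, col=0):
  Distance 0: (row=5, col=0)
  Distance 1: (row=4, col=0), (row=5, col=1), (row=6, col=0)
  Distance 2: (row=3, col=0), (row=5, col=2), (row=6, col=1), (row=7, col=0)
  Distance 3: (row=2, col=0), (row=3, col=1), (row=4, col=2), (row=6, col=2), (row=7, col=1), (row=8, col=0)  <- goal reached here
One shortest path (3 moves): (row=5, col=0) -> (row=6, col=0) -> (row=7, col=0) -> (row=8, col=0)

Answer: Shortest path length: 3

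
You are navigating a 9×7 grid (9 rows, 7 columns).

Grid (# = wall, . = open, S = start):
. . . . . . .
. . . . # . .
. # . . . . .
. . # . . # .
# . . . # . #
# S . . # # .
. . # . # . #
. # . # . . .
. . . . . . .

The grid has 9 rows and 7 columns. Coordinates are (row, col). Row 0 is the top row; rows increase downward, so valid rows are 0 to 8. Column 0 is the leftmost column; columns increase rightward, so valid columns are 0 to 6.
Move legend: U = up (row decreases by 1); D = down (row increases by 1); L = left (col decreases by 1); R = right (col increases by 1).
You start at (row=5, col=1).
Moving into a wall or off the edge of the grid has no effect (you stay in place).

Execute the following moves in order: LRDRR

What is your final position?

Start: (row=5, col=1)
  L (left): blocked, stay at (row=5, col=1)
  R (right): (row=5, col=1) -> (row=5, col=2)
  D (down): blocked, stay at (row=5, col=2)
  R (right): (row=5, col=2) -> (row=5, col=3)
  R (right): blocked, stay at (row=5, col=3)
Final: (row=5, col=3)

Answer: Final position: (row=5, col=3)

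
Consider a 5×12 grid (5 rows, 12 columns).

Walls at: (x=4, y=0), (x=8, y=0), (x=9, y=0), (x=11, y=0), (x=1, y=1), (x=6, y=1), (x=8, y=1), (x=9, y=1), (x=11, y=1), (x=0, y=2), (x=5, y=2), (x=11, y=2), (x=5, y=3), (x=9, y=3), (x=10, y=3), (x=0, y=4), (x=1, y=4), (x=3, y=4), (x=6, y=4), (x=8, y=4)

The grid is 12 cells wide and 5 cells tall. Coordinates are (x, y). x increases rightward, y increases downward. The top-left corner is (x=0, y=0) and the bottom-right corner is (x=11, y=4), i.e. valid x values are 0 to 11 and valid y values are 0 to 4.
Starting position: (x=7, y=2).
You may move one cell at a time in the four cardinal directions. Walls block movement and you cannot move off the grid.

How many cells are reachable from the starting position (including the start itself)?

BFS flood-fill from (x=7, y=2):
  Distance 0: (x=7, y=2)
  Distance 1: (x=7, y=1), (x=6, y=2), (x=8, y=2), (x=7, y=3)
  Distance 2: (x=7, y=0), (x=9, y=2), (x=6, y=3), (x=8, y=3), (x=7, y=4)
  Distance 3: (x=6, y=0), (x=10, y=2)
  Distance 4: (x=5, y=0), (x=10, y=1)
  Distance 5: (x=10, y=0), (x=5, y=1)
  Distance 6: (x=4, y=1)
  Distance 7: (x=3, y=1), (x=4, y=2)
  Distance 8: (x=3, y=0), (x=2, y=1), (x=3, y=2), (x=4, y=3)
  Distance 9: (x=2, y=0), (x=2, y=2), (x=3, y=3), (x=4, y=4)
  Distance 10: (x=1, y=0), (x=1, y=2), (x=2, y=3), (x=5, y=4)
  Distance 11: (x=0, y=0), (x=1, y=3), (x=2, y=4)
  Distance 12: (x=0, y=1), (x=0, y=3)
Total reachable: 36 (grid has 40 open cells total)

Answer: Reachable cells: 36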